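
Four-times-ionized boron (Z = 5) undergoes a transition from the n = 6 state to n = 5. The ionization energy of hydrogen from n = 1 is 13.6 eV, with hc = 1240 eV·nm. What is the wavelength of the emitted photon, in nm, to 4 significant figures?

For Z = 5 the level energies scale as Z², so the effective Rydberg energy is 13.6 × 25 = 340.0 eV.
ΔE = 340.0 × (1/5² − 1/6²) = 340.0 × 0.01222 = 4.156 eV.
λ = hc/ΔE = 1240 / 4.156 = 298.4 nm.

298.4 nm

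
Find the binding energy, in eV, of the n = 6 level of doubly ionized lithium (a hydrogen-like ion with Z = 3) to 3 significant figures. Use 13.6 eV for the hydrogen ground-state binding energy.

3.40 eV

E_n = −13.6 Z²/n² = −122.4/n² eV for Z = 3.
E_6 = −122.4/36 = −3.40 eV, so ionization (to E = 0) requires 3.40 eV.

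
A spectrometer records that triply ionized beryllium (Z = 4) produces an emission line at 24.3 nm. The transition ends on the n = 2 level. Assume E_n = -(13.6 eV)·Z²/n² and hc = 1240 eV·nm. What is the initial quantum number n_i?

n_i = 8

The photon energy is ΔE = hc/λ = 1240 / 24.3 = 51.03 eV.
With Z = 4, ΔE = 217.6 × (1/n_f² − 1/n_i²), so 1/n_f² − 1/n_i² = 0.2345.
With n_f = 2: 1/n_i² = 1/4 − 0.2345 = 0.01549, so n_i ≈ 8.03.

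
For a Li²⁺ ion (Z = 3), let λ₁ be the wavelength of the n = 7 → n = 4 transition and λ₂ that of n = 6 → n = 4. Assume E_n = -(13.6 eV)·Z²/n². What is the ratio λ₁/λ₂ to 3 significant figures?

λ ∝ 1/ΔE ∝ 1/(1/n_f² − 1/n_i²), and the Z² and hc factors cancel in the ratio.
λ₁/λ₂ = (1/4² − 1/6²)/(1/4² − 1/7²) = 0.03472/0.04209 = 0.825.

0.825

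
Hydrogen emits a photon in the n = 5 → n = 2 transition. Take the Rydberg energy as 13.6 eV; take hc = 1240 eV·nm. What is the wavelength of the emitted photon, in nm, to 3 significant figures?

434 nm

ΔE = 13.60 × (1/2² − 1/5²) = 13.60 × 0.2100 = 2.856 eV.
λ = hc/ΔE = 1240 / 2.856 = 434 nm.
This line belongs to the Balmer series.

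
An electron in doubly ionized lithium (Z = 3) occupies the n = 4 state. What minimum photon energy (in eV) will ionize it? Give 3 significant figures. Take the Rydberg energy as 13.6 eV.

7.65 eV

E_n = −13.6 Z²/n² = −122.4/n² eV for Z = 3.
E_4 = −122.4/16 = −7.65 eV, so ionization (to E = 0) requires 7.65 eV.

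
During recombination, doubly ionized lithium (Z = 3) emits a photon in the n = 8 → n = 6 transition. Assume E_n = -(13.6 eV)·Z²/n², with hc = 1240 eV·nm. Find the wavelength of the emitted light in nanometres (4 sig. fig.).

833.6 nm

For Z = 3 the level energies scale as Z², so the effective Rydberg energy is 13.6 × 9 = 122.4 eV.
ΔE = 122.4 × (1/6² − 1/8²) = 122.4 × 0.01215 = 1.488 eV.
λ = hc/ΔE = 1240 / 1.488 = 833.6 nm.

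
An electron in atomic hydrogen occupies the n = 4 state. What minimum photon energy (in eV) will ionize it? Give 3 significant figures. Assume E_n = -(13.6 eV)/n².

0.850 eV

E_4 = −13.60/16 = −0.850 eV, so ionization (to E = 0) requires 0.850 eV.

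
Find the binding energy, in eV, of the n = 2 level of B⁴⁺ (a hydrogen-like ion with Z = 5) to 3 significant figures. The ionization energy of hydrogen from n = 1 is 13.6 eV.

E_n = −13.6 Z²/n² = −340.0/n² eV for Z = 5.
E_2 = −340.0/4 = −85.0 eV, so ionization (to E = 0) requires 85.0 eV.

85.0 eV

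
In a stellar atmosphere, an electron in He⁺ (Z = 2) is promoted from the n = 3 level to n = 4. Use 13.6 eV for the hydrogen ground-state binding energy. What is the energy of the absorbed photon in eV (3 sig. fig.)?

The Bohr energies scale as Z², so for Z = 2: E_n = −54.40/n² eV.
E_4 = −54.40/16 = −3.400 eV and E_3 = −54.40/9 = −6.044 eV.
The photon energy is |E_4 − E_3| = 2.64 eV.

2.64 eV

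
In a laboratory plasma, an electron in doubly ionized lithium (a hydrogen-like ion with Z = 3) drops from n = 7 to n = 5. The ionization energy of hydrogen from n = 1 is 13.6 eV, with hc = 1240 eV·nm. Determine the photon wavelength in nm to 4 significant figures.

For Z = 3 the level energies scale as Z², so the effective Rydberg energy is 13.6 × 9 = 122.4 eV.
ΔE = 122.4 × (1/5² − 1/7²) = 122.4 × 0.01959 = 2.398 eV.
λ = hc/ΔE = 1240 / 2.398 = 517.1 nm.

517.1 nm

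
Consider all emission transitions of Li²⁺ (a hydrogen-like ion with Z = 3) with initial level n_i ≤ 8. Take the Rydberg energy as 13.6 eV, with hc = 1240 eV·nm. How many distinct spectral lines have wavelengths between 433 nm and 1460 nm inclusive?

5

Enumerate all n_i → n_f pairs with 1 ≤ n_f < n_i ≤ 8 and compute λ = 1240 / [13.6·9·(1/n_f² − 1/n_i²)].
Lines falling in [433, 1460] nm: 5→4 (450.3 nm), 7→5 (517.1 nm), 6→5 (828.9 nm), 8→6 (833.6 nm), 7→6 (1375 nm).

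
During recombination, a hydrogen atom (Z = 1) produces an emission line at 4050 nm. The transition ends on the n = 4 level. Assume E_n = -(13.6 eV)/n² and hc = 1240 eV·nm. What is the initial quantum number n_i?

n_i = 5

The photon energy is ΔE = hc/λ = 1240 / 4050 = 0.3062 eV.
With Z = 1, ΔE = 13.60 × (1/n_f² − 1/n_i²), so 1/n_f² − 1/n_i² = 0.02251.
With n_f = 4: 1/n_i² = 1/16 − 0.02251 = 0.03999, so n_i ≈ 5.00.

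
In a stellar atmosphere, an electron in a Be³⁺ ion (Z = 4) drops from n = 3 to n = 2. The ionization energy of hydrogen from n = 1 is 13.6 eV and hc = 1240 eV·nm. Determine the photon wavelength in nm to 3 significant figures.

For Z = 4 the level energies scale as Z², so the effective Rydberg energy is 13.6 × 16 = 217.6 eV.
ΔE = 217.6 × (1/2² − 1/3²) = 217.6 × 0.1389 = 30.22 eV.
λ = hc/ΔE = 1240 / 30.22 = 41.0 nm.

41.0 nm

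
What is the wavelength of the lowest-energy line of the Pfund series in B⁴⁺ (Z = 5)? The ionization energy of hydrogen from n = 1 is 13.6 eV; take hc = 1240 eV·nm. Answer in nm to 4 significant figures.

298.4 nm

The Pfund series terminates on n_f = 5; the first line has n_i = 5+1 = 6.
ΔE = 340.0 × (1/5² − 1/6²) = 4.156 eV.
λ = 1240 / 4.156 = 298.4 nm.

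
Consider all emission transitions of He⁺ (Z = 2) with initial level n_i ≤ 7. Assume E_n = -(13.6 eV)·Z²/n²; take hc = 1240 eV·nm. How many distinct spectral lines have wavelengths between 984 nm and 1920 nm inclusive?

Enumerate all n_i → n_f pairs with 1 ≤ n_f < n_i ≤ 7 and compute λ = 1240 / [13.6·4·(1/n_f² − 1/n_i²)].
Lines falling in [984, 1920] nm: 5→4 (1013 nm), 7→5 (1163 nm), 6→5 (1865 nm).

3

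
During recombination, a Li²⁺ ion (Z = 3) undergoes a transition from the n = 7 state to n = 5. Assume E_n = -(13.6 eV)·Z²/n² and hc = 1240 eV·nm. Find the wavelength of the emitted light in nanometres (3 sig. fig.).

For Z = 3 the level energies scale as Z², so the effective Rydberg energy is 13.6 × 9 = 122.4 eV.
ΔE = 122.4 × (1/5² − 1/7²) = 122.4 × 0.01959 = 2.398 eV.
λ = hc/ΔE = 1240 / 2.398 = 517 nm.

517 nm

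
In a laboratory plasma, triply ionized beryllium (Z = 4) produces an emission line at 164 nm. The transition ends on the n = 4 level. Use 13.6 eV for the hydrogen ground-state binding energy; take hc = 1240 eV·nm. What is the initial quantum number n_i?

The photon energy is ΔE = hc/λ = 1240 / 164 = 7.561 eV.
With Z = 4, ΔE = 217.6 × (1/n_f² − 1/n_i²), so 1/n_f² − 1/n_i² = 0.03475.
With n_f = 4: 1/n_i² = 1/16 − 0.03475 = 0.02775, so n_i ≈ 6.00.

n_i = 6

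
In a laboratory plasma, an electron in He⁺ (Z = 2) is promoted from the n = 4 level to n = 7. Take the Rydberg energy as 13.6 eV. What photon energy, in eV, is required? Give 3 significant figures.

2.29 eV

The Bohr energies scale as Z², so for Z = 2: E_n = −54.40/n² eV.
E_7 = −54.40/49 = −1.110 eV and E_4 = −54.40/16 = −3.400 eV.
The photon energy is |E_7 − E_4| = 2.29 eV.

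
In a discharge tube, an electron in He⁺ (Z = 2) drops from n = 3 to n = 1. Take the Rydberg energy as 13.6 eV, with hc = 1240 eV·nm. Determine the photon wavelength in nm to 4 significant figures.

For Z = 2 the level energies scale as Z², so the effective Rydberg energy is 13.6 × 4 = 54.40 eV.
ΔE = 54.40 × (1/1² − 1/3²) = 54.40 × 0.8889 = 48.36 eV.
λ = hc/ΔE = 1240 / 48.36 = 25.64 nm.

25.64 nm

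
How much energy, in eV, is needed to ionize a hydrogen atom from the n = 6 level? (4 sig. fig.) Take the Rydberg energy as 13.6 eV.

0.3778 eV

E_6 = −13.60/36 = −0.3778 eV, so ionization (to E = 0) requires 0.3778 eV.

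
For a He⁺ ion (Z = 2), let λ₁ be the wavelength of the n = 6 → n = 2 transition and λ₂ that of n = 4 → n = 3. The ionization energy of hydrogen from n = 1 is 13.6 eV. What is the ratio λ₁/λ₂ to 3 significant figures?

0.219

λ ∝ 1/ΔE ∝ 1/(1/n_f² − 1/n_i²), and the Z² and hc factors cancel in the ratio.
λ₁/λ₂ = (1/3² − 1/4²)/(1/2² − 1/6²) = 0.04861/0.2222 = 0.219.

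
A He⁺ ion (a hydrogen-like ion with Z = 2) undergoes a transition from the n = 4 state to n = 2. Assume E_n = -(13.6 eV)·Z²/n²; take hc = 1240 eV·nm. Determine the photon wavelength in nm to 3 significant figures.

For Z = 2 the level energies scale as Z², so the effective Rydberg energy is 13.6 × 4 = 54.40 eV.
ΔE = 54.40 × (1/2² − 1/4²) = 54.40 × 0.1875 = 10.20 eV.
λ = hc/ΔE = 1240 / 10.20 = 122 nm.

122 nm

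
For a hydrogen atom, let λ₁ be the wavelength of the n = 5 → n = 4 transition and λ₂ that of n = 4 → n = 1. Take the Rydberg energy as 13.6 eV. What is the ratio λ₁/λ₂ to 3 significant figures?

λ ∝ 1/ΔE ∝ 1/(1/n_f² − 1/n_i²), and the Z² and hc factors cancel in the ratio.
λ₁/λ₂ = (1/1² − 1/4²)/(1/4² − 1/5²) = 0.9375/0.02250 = 41.7.

41.7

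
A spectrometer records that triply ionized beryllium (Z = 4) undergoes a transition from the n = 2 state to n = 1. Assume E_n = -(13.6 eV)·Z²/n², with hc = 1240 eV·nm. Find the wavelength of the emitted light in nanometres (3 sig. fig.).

7.60 nm

For Z = 4 the level energies scale as Z², so the effective Rydberg energy is 13.6 × 16 = 217.6 eV.
ΔE = 217.6 × (1/1² − 1/2²) = 217.6 × 0.7500 = 163.2 eV.
λ = hc/ΔE = 1240 / 163.2 = 7.60 nm.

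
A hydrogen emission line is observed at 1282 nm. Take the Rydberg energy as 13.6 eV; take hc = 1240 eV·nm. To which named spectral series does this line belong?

Paschen

ΔE = 1240/1282 = 0.9672 eV.
This matches 13.6 × (1/3² − 1/5²), so n_f = 3: the Paschen series.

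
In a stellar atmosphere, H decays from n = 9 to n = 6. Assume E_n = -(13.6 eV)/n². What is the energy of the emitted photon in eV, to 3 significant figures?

0.210 eV

E_9 = −13.60/81 = −0.1679 eV and E_6 = −13.60/36 = −0.3778 eV.
The photon energy is |E_9 − E_6| = 0.210 eV.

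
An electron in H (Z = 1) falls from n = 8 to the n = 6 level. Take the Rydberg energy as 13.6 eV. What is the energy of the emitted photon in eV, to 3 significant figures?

E_8 = −13.60/64 = −0.2125 eV and E_6 = −13.60/36 = −0.3778 eV.
The photon energy is |E_8 − E_6| = 0.165 eV.

0.165 eV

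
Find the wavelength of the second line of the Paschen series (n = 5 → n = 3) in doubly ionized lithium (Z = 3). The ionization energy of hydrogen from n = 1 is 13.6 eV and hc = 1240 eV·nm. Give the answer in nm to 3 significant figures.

The Paschen series terminates on n_f = 3; the second line has n_i = 3+2 = 5.
ΔE = 122.4 × (1/3² − 1/5²) = 8.704 eV.
λ = 1240 / 8.704 = 142 nm.

142 nm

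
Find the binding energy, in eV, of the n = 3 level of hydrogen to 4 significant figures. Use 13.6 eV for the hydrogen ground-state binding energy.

1.511 eV

E_3 = −13.60/9 = −1.511 eV, so ionization (to E = 0) requires 1.511 eV.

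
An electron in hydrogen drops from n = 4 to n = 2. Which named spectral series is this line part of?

The series is set by the lower level: n_f = 2 is the Balmer series.

Balmer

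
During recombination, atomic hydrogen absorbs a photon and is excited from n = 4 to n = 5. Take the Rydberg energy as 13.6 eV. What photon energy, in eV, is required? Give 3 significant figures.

0.306 eV

E_5 = −13.60/25 = −0.5440 eV and E_4 = −13.60/16 = −0.8500 eV.
The photon energy is |E_5 − E_4| = 0.306 eV.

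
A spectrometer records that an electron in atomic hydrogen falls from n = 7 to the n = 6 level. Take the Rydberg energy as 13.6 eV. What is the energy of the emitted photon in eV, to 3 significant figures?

0.100 eV

E_7 = −13.60/49 = −0.2776 eV and E_6 = −13.60/36 = −0.3778 eV.
The photon energy is |E_7 − E_6| = 0.100 eV.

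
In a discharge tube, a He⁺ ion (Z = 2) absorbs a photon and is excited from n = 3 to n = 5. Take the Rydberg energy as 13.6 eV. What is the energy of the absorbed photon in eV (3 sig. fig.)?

3.87 eV

The Bohr energies scale as Z², so for Z = 2: E_n = −54.40/n² eV.
E_5 = −54.40/25 = −2.176 eV and E_3 = −54.40/9 = −6.044 eV.
The photon energy is |E_5 − E_3| = 3.87 eV.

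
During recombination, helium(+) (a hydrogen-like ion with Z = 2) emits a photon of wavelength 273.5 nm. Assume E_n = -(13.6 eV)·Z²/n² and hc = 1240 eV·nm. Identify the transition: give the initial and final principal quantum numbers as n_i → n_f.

n_i = 6, n_f = 3

The photon energy is ΔE = hc/λ = 1240 / 273.5 = 4.534 eV.
With Z = 2, ΔE = 54.40 × (1/n_f² − 1/n_i²), so 1/n_f² − 1/n_i² = 0.08334.
Trying n_f = 3 gives 1/n_i² = 0.02777, i.e. n_i ≈ 6; this pair matches.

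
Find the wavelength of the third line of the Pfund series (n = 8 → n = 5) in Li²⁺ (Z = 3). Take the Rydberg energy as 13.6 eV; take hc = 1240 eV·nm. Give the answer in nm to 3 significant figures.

The Pfund series terminates on n_f = 5; the third line has n_i = 5+3 = 8.
ΔE = 122.4 × (1/5² − 1/8²) = 2.984 eV.
λ = 1240 / 2.984 = 416 nm.

416 nm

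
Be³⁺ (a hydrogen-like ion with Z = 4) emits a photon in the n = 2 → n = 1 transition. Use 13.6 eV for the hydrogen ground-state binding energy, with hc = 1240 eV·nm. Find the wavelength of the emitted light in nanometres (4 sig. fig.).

For Z = 4 the level energies scale as Z², so the effective Rydberg energy is 13.6 × 16 = 217.6 eV.
ΔE = 217.6 × (1/1² − 1/2²) = 217.6 × 0.7500 = 163.2 eV.
λ = hc/ΔE = 1240 / 163.2 = 7.598 nm.

7.598 nm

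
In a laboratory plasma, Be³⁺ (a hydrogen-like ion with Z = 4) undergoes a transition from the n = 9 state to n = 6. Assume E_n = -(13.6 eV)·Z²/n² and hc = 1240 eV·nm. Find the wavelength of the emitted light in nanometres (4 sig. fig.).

369.3 nm

For Z = 4 the level energies scale as Z², so the effective Rydberg energy is 13.6 × 16 = 217.6 eV.
ΔE = 217.6 × (1/6² − 1/9²) = 217.6 × 0.01543 = 3.358 eV.
λ = hc/ΔE = 1240 / 3.358 = 369.3 nm.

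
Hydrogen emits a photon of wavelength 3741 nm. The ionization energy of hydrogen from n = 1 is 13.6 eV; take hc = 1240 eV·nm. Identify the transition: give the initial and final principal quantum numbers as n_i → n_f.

n_i = 8, n_f = 5

The photon energy is ΔE = hc/λ = 1240 / 3741 = 0.3315 eV.
With Z = 1, ΔE = 13.60 × (1/n_f² − 1/n_i²), so 1/n_f² − 1/n_i² = 0.02437.
Trying n_f = 5 gives 1/n_i² = 0.01563, i.e. n_i ≈ 8; this pair matches.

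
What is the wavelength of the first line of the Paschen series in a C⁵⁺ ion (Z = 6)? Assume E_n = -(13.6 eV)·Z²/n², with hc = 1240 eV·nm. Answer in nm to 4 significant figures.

The Paschen series terminates on n_f = 3; the first line has n_i = 3+1 = 4.
ΔE = 489.6 × (1/3² − 1/4²) = 23.80 eV.
λ = 1240 / 23.80 = 52.10 nm.

52.10 nm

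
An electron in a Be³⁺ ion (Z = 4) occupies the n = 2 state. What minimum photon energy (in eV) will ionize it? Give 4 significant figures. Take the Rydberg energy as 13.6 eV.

54.40 eV

E_n = −13.6 Z²/n² = −217.6/n² eV for Z = 4.
E_2 = −217.6/4 = −54.40 eV, so ionization (to E = 0) requires 54.40 eV.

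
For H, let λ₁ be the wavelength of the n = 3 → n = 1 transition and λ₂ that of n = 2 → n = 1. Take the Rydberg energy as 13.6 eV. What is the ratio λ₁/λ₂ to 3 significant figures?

λ ∝ 1/ΔE ∝ 1/(1/n_f² − 1/n_i²), and the Z² and hc factors cancel in the ratio.
λ₁/λ₂ = (1/1² − 1/2²)/(1/1² − 1/3²) = 0.7500/0.8889 = 0.844.

0.844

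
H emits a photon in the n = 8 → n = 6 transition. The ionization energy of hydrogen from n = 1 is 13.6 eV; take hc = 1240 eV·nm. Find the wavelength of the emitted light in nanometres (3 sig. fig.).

ΔE = 13.60 × (1/6² − 1/8²) = 13.60 × 0.01215 = 0.1653 eV.
λ = hc/ΔE = 1240 / 0.1653 = 7500 nm.

7500 nm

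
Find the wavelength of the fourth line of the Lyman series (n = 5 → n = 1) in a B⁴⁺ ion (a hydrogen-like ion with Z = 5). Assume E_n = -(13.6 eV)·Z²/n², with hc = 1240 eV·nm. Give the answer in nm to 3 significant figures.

The Lyman series terminates on n_f = 1; the fourth line has n_i = 1+4 = 5.
ΔE = 340.0 × (1/1² − 1/5²) = 326.4 eV.
λ = 1240 / 326.4 = 3.80 nm.

3.80 nm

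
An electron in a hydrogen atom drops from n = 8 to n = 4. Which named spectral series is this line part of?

The series is set by the lower level: n_f = 4 is the Brackett series.

Brackett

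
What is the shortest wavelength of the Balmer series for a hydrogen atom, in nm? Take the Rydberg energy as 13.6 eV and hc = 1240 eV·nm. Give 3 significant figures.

The Balmer series has lower level n_f = 2; the series limit corresponds to n_i → ∞.
ΔE_max = 13.6 × 1 / 2² = 3.400 eV.
λ_min = 1240 / 3.400 = 365 nm.

365 nm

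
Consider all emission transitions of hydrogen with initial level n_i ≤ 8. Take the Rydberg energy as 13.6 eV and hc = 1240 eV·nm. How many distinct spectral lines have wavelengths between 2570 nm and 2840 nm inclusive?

1

Enumerate all n_i → n_f pairs with 1 ≤ n_f < n_i ≤ 8 and compute λ = 1240 / [13.6·1·(1/n_f² − 1/n_i²)].
Lines falling in [2570, 2840] nm: 6→4 (2626 nm).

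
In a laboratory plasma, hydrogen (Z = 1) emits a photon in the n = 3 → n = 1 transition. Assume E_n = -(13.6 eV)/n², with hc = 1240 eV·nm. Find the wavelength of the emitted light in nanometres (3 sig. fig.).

ΔE = 13.60 × (1/1² − 1/3²) = 13.60 × 0.8889 = 12.09 eV.
λ = hc/ΔE = 1240 / 12.09 = 103 nm.
This line belongs to the Lyman series.

103 nm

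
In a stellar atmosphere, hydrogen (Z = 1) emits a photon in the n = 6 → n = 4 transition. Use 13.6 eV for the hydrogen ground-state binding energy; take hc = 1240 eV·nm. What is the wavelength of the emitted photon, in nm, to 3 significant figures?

2630 nm

ΔE = 13.60 × (1/4² − 1/6²) = 13.60 × 0.03472 = 0.4722 eV.
λ = hc/ΔE = 1240 / 0.4722 = 2630 nm.
This line belongs to the Brackett series.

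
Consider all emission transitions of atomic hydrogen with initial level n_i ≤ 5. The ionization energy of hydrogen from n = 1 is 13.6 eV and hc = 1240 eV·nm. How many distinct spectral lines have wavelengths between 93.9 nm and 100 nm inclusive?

Enumerate all n_i → n_f pairs with 1 ≤ n_f < n_i ≤ 5 and compute λ = 1240 / [13.6·1·(1/n_f² − 1/n_i²)].
Lines falling in [93.9, 100] nm: 5→1 (94.98 nm), 4→1 (97.25 nm).

2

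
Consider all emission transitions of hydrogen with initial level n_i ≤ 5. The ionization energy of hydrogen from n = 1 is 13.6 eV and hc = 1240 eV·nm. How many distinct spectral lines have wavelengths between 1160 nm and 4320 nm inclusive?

Enumerate all n_i → n_f pairs with 1 ≤ n_f < n_i ≤ 5 and compute λ = 1240 / [13.6·1·(1/n_f² − 1/n_i²)].
Lines falling in [1160, 4320] nm: 5→3 (1282 nm), 4→3 (1876 nm), 5→4 (4052 nm).

3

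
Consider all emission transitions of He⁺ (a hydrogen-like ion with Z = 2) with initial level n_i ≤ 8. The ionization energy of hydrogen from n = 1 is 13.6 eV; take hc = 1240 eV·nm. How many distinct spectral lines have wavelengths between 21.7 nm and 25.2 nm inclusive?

Enumerate all n_i → n_f pairs with 1 ≤ n_f < n_i ≤ 8 and compute λ = 1240 / [13.6·4·(1/n_f² − 1/n_i²)].
Lines falling in [21.7, 25.2] nm: 8→1 (23.16 nm), 7→1 (23.27 nm), 6→1 (23.45 nm), 5→1 (23.74 nm), 4→1 (24.31 nm).

5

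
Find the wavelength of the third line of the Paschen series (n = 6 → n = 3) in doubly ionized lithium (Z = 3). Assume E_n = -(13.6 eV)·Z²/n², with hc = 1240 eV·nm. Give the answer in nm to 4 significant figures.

121.6 nm

The Paschen series terminates on n_f = 3; the third line has n_i = 3+3 = 6.
ΔE = 122.4 × (1/3² − 1/6²) = 10.20 eV.
λ = 1240 / 10.20 = 121.6 nm.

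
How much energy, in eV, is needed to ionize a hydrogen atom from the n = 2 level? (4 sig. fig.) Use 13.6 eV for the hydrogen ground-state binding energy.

E_2 = −13.60/4 = −3.400 eV, so ionization (to E = 0) requires 3.400 eV.

3.400 eV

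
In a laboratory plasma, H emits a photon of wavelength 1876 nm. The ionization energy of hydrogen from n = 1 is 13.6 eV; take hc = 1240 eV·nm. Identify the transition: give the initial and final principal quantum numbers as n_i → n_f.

The photon energy is ΔE = hc/λ = 1240 / 1876 = 0.6610 eV.
With Z = 1, ΔE = 13.60 × (1/n_f² − 1/n_i²), so 1/n_f² − 1/n_i² = 0.04860.
Trying n_f = 3 gives 1/n_i² = 0.06251, i.e. n_i ≈ 4; this pair matches.

n_i = 4, n_f = 3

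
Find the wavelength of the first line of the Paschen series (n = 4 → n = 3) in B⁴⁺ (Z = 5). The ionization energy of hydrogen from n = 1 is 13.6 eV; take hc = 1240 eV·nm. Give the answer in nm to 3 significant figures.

75.0 nm

The Paschen series terminates on n_f = 3; the first line has n_i = 3+1 = 4.
ΔE = 340.0 × (1/3² − 1/4²) = 16.53 eV.
λ = 1240 / 16.53 = 75.0 nm.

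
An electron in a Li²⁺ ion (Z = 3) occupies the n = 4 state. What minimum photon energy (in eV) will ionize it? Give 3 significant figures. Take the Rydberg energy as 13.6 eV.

E_n = −13.6 Z²/n² = −122.4/n² eV for Z = 3.
E_4 = −122.4/16 = −7.65 eV, so ionization (to E = 0) requires 7.65 eV.

7.65 eV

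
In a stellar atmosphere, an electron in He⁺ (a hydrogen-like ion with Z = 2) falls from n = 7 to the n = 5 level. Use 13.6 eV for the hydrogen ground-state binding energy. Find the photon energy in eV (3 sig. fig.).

1.07 eV

The Bohr energies scale as Z², so for Z = 2: E_n = −54.40/n² eV.
E_7 = −54.40/49 = −1.110 eV and E_5 = −54.40/25 = −2.176 eV.
The photon energy is |E_7 − E_5| = 1.07 eV.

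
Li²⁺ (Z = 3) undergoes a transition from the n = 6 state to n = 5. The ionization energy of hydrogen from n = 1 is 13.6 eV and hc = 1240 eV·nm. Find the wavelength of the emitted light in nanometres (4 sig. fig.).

828.9 nm

For Z = 3 the level energies scale as Z², so the effective Rydberg energy is 13.6 × 9 = 122.4 eV.
ΔE = 122.4 × (1/5² − 1/6²) = 122.4 × 0.01222 = 1.496 eV.
λ = hc/ΔE = 1240 / 1.496 = 828.9 nm.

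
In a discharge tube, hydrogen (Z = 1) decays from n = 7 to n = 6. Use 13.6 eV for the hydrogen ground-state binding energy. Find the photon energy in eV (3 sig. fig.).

0.100 eV

E_7 = −13.60/49 = −0.2776 eV and E_6 = −13.60/36 = −0.3778 eV.
The photon energy is |E_7 − E_6| = 0.100 eV.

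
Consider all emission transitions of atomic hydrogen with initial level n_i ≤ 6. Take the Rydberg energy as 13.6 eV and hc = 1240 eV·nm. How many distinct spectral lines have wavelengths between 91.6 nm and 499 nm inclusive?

Enumerate all n_i → n_f pairs with 1 ≤ n_f < n_i ≤ 6 and compute λ = 1240 / [13.6·1·(1/n_f² − 1/n_i²)].
Lines falling in [91.6, 499] nm: 6→1 (93.78 nm), 5→1 (94.98 nm), 4→1 (97.25 nm), 3→1 (102.6 nm), 2→1 (121.6 nm), 6→2 (410.3 nm), 5→2 (434.2 nm), 4→2 (486.3 nm).

8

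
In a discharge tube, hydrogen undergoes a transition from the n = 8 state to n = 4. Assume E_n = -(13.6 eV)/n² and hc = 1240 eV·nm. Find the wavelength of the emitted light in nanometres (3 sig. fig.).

1950 nm

ΔE = 13.60 × (1/4² − 1/8²) = 13.60 × 0.04688 = 0.6375 eV.
λ = hc/ΔE = 1240 / 0.6375 = 1950 nm.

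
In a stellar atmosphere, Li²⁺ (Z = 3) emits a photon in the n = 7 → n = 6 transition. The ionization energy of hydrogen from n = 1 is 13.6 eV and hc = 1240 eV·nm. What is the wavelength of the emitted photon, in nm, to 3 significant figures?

For Z = 3 the level energies scale as Z², so the effective Rydberg energy is 13.6 × 9 = 122.4 eV.
ΔE = 122.4 × (1/6² − 1/7²) = 122.4 × 0.007370 = 0.9020 eV.
λ = hc/ΔE = 1240 / 0.9020 = 1370 nm.

1370 nm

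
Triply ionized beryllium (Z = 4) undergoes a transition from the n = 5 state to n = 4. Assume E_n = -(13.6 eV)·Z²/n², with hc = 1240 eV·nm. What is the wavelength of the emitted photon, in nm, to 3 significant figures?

For Z = 4 the level energies scale as Z², so the effective Rydberg energy is 13.6 × 16 = 217.6 eV.
ΔE = 217.6 × (1/4² − 1/5²) = 217.6 × 0.02250 = 4.896 eV.
λ = hc/ΔE = 1240 / 4.896 = 253 nm.

253 nm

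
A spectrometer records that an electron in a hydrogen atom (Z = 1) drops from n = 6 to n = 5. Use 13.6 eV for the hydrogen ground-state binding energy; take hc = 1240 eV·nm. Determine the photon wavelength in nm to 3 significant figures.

ΔE = 13.60 × (1/5² − 1/6²) = 13.60 × 0.01222 = 0.1662 eV.
λ = hc/ΔE = 1240 / 0.1662 = 7460 nm.
This line belongs to the Pfund series.

7460 nm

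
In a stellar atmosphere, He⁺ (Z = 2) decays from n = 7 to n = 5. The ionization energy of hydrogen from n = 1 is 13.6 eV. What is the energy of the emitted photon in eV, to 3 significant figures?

The Bohr energies scale as Z², so for Z = 2: E_n = −54.40/n² eV.
E_7 = −54.40/49 = −1.110 eV and E_5 = −54.40/25 = −2.176 eV.
The photon energy is |E_7 − E_5| = 1.07 eV.

1.07 eV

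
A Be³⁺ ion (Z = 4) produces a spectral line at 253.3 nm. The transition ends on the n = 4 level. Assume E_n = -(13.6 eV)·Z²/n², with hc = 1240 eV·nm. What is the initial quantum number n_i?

The photon energy is ΔE = hc/λ = 1240 / 253.3 = 4.895 eV.
With Z = 4, ΔE = 217.6 × (1/n_f² − 1/n_i²), so 1/n_f² − 1/n_i² = 0.02250.
With n_f = 4: 1/n_i² = 1/16 − 0.02250 = 0.04000, so n_i ≈ 5.00.

n_i = 5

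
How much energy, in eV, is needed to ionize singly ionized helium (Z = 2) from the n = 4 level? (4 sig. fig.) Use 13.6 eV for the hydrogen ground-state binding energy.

E_n = −13.6 Z²/n² = −54.40/n² eV for Z = 2.
E_4 = −54.40/16 = −3.400 eV, so ionization (to E = 0) requires 3.400 eV.

3.400 eV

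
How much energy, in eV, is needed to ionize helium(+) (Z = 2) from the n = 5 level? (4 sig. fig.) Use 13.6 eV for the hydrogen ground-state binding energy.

E_n = −13.6 Z²/n² = −54.40/n² eV for Z = 2.
E_5 = −54.40/25 = −2.176 eV, so ionization (to E = 0) requires 2.176 eV.

2.176 eV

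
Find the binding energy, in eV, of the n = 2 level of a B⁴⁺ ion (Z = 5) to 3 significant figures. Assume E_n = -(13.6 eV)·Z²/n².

85.0 eV

E_n = −13.6 Z²/n² = −340.0/n² eV for Z = 5.
E_2 = −340.0/4 = −85.0 eV, so ionization (to E = 0) requires 85.0 eV.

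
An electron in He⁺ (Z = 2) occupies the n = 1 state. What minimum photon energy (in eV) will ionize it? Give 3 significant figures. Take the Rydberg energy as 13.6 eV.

E_n = −13.6 Z²/n² = −54.40/n² eV for Z = 2.
E_1 = −54.40/1 = −54.4 eV, so ionization (to E = 0) requires 54.4 eV.

54.4 eV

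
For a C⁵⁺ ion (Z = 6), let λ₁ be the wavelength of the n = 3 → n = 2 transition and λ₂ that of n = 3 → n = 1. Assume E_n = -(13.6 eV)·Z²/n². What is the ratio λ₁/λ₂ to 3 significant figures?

6.40

λ ∝ 1/ΔE ∝ 1/(1/n_f² − 1/n_i²), and the Z² and hc factors cancel in the ratio.
λ₁/λ₂ = (1/1² − 1/3²)/(1/2² − 1/3²) = 0.8889/0.1389 = 6.40.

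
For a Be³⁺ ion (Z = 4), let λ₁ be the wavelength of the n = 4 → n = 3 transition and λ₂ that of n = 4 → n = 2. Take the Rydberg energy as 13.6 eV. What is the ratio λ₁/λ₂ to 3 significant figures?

λ ∝ 1/ΔE ∝ 1/(1/n_f² − 1/n_i²), and the Z² and hc factors cancel in the ratio.
λ₁/λ₂ = (1/2² − 1/4²)/(1/3² − 1/4²) = 0.1875/0.04861 = 3.86.

3.86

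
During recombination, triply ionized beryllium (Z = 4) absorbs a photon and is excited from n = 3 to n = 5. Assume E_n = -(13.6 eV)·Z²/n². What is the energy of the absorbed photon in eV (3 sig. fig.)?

The Bohr energies scale as Z², so for Z = 4: E_n = −217.6/n² eV.
E_5 = −217.6/25 = −8.704 eV and E_3 = −217.6/9 = −24.18 eV.
The photon energy is |E_5 − E_3| = 15.5 eV.

15.5 eV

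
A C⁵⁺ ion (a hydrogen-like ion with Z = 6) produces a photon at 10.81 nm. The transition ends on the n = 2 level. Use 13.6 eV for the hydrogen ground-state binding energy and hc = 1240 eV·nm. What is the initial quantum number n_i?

The photon energy is ΔE = hc/λ = 1240 / 10.81 = 114.7 eV.
With Z = 6, ΔE = 489.6 × (1/n_f² − 1/n_i²), so 1/n_f² − 1/n_i² = 0.2343.
With n_f = 2: 1/n_i² = 1/4 − 0.2343 = 0.01571, so n_i ≈ 7.98.

n_i = 8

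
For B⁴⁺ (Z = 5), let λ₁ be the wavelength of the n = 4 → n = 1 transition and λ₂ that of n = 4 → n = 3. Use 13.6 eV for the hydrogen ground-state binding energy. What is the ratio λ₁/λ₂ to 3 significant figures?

λ ∝ 1/ΔE ∝ 1/(1/n_f² − 1/n_i²), and the Z² and hc factors cancel in the ratio.
λ₁/λ₂ = (1/3² − 1/4²)/(1/1² − 1/4²) = 0.04861/0.9375 = 0.0519.

0.0519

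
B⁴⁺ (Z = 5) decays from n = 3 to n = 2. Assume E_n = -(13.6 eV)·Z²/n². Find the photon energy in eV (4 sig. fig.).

The Bohr energies scale as Z², so for Z = 5: E_n = −340.0/n² eV.
E_3 = −340.0/9 = −37.78 eV and E_2 = −340.0/4 = −85.00 eV.
The photon energy is |E_3 − E_2| = 47.22 eV.

47.22 eV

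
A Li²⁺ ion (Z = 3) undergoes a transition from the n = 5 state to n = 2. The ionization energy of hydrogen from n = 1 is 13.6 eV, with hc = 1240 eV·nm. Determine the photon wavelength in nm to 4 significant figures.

For Z = 3 the level energies scale as Z², so the effective Rydberg energy is 13.6 × 9 = 122.4 eV.
ΔE = 122.4 × (1/2² − 1/5²) = 122.4 × 0.2100 = 25.70 eV.
λ = hc/ΔE = 1240 / 25.70 = 48.24 nm.

48.24 nm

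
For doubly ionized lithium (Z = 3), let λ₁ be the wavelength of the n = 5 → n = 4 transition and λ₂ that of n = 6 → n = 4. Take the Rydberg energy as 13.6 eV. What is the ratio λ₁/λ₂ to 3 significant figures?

λ ∝ 1/ΔE ∝ 1/(1/n_f² − 1/n_i²), and the Z² and hc factors cancel in the ratio.
λ₁/λ₂ = (1/4² − 1/6²)/(1/4² − 1/5²) = 0.03472/0.02250 = 1.54.

1.54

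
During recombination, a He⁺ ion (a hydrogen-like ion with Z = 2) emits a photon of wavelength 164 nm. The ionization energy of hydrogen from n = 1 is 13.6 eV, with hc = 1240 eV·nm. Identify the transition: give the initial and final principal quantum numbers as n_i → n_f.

n_i = 3, n_f = 2

The photon energy is ΔE = hc/λ = 1240 / 164 = 7.561 eV.
With Z = 2, ΔE = 54.40 × (1/n_f² − 1/n_i²), so 1/n_f² − 1/n_i² = 0.1390.
Trying n_f = 2 gives 1/n_i² = 0.1110, i.e. n_i ≈ 3; this pair matches.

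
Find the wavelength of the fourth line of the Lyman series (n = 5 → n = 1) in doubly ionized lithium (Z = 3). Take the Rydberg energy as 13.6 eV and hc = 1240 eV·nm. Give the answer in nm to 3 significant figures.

The Lyman series terminates on n_f = 1; the fourth line has n_i = 1+4 = 5.
ΔE = 122.4 × (1/1² − 1/5²) = 117.5 eV.
λ = 1240 / 117.5 = 10.6 nm.

10.6 nm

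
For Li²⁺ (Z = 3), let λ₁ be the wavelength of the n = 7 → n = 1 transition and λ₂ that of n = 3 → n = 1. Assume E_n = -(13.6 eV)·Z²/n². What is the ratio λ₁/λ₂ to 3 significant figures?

0.907

λ ∝ 1/ΔE ∝ 1/(1/n_f² − 1/n_i²), and the Z² and hc factors cancel in the ratio.
λ₁/λ₂ = (1/1² − 1/3²)/(1/1² − 1/7²) = 0.8889/0.9796 = 0.907.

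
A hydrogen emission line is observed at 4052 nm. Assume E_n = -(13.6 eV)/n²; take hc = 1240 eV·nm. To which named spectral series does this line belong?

ΔE = 1240/4052 = 0.3060 eV.
This matches 13.6 × (1/4² − 1/5²), so n_f = 4: the Brackett series.

Brackett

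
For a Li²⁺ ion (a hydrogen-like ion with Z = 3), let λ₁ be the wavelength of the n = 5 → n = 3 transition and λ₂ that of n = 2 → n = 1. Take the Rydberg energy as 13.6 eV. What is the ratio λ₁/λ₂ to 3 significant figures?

10.5

λ ∝ 1/ΔE ∝ 1/(1/n_f² − 1/n_i²), and the Z² and hc factors cancel in the ratio.
λ₁/λ₂ = (1/1² − 1/2²)/(1/3² − 1/5²) = 0.7500/0.07111 = 10.5.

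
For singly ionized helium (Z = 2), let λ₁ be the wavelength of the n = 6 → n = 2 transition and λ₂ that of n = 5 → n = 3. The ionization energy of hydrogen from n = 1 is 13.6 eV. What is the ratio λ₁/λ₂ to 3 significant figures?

λ ∝ 1/ΔE ∝ 1/(1/n_f² − 1/n_i²), and the Z² and hc factors cancel in the ratio.
λ₁/λ₂ = (1/3² − 1/5²)/(1/2² − 1/6²) = 0.07111/0.2222 = 0.320.

0.320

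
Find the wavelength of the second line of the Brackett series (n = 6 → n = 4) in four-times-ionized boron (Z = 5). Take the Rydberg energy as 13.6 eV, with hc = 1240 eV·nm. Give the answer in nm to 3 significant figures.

105 nm

The Brackett series terminates on n_f = 4; the second line has n_i = 4+2 = 6.
ΔE = 340.0 × (1/4² − 1/6²) = 11.81 eV.
λ = 1240 / 11.81 = 105 nm.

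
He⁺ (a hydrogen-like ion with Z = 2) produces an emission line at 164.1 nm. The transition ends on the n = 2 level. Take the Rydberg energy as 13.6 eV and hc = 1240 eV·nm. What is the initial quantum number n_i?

n_i = 3

The photon energy is ΔE = hc/λ = 1240 / 164.1 = 7.556 eV.
With Z = 2, ΔE = 54.40 × (1/n_f² − 1/n_i²), so 1/n_f² − 1/n_i² = 0.1389.
With n_f = 2: 1/n_i² = 1/4 − 0.1389 = 0.1111, so n_i ≈ 3.00.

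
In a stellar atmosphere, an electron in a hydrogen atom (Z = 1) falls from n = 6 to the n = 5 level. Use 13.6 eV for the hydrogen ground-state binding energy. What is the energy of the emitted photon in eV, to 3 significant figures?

0.166 eV

E_6 = −13.60/36 = −0.3778 eV and E_5 = −13.60/25 = −0.5440 eV.
The photon energy is |E_6 − E_5| = 0.166 eV.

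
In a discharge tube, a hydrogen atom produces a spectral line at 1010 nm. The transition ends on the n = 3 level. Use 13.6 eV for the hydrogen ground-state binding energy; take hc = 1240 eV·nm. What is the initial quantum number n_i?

n_i = 7

The photon energy is ΔE = hc/λ = 1240 / 1010 = 1.228 eV.
With Z = 1, ΔE = 13.60 × (1/n_f² − 1/n_i²), so 1/n_f² − 1/n_i² = 0.09027.
With n_f = 3: 1/n_i² = 1/9 − 0.09027 = 0.02084, so n_i ≈ 6.93.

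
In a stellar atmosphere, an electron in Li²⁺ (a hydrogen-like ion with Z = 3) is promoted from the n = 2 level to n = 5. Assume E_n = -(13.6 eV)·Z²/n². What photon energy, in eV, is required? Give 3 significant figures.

25.7 eV

The Bohr energies scale as Z², so for Z = 3: E_n = −122.4/n² eV.
E_5 = −122.4/25 = −4.896 eV and E_2 = −122.4/4 = −30.60 eV.
The photon energy is |E_5 − E_2| = 25.7 eV.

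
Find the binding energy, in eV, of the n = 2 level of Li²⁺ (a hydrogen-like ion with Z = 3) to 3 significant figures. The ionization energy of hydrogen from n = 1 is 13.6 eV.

E_n = −13.6 Z²/n² = −122.4/n² eV for Z = 3.
E_2 = −122.4/4 = −30.6 eV, so ionization (to E = 0) requires 30.6 eV.

30.6 eV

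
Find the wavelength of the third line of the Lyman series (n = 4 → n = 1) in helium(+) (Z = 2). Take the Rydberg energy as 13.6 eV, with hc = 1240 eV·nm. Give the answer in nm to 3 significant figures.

24.3 nm

The Lyman series terminates on n_f = 1; the third line has n_i = 1+3 = 4.
ΔE = 54.40 × (1/1² − 1/4²) = 51.00 eV.
λ = 1240 / 51.00 = 24.3 nm.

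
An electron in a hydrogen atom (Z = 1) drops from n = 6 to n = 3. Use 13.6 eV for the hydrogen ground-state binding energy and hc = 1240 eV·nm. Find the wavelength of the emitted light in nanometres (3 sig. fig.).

1090 nm

ΔE = 13.60 × (1/3² − 1/6²) = 13.60 × 0.08333 = 1.133 eV.
λ = hc/ΔE = 1240 / 1.133 = 1090 nm.
This line belongs to the Paschen series.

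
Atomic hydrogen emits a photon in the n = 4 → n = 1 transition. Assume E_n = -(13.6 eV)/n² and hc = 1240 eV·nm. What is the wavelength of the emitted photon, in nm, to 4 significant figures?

ΔE = 13.60 × (1/1² − 1/4²) = 13.60 × 0.9375 = 12.75 eV.
λ = hc/ΔE = 1240 / 12.75 = 97.25 nm.

97.25 nm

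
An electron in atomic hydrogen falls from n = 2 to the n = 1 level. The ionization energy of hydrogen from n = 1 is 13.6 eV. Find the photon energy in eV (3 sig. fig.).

E_2 = −13.60/4 = −3.400 eV and E_1 = −13.60/1 = −13.60 eV.
The photon energy is |E_2 − E_1| = 10.2 eV.

10.2 eV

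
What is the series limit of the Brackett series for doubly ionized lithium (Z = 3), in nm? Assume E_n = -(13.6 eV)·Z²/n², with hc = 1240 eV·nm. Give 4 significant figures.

162.1 nm

The Brackett series has lower level n_f = 4; the series limit corresponds to n_i → ∞.
ΔE_max = 13.6 × 9 / 4² = 7.650 eV.
λ_min = 1240 / 7.650 = 162.1 nm.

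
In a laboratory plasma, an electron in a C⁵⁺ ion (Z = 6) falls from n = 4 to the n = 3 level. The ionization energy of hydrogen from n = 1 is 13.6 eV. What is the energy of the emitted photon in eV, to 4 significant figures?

23.80 eV

The Bohr energies scale as Z², so for Z = 6: E_n = −489.6/n² eV.
E_4 = −489.6/16 = −30.60 eV and E_3 = −489.6/9 = −54.40 eV.
The photon energy is |E_4 − E_3| = 23.80 eV.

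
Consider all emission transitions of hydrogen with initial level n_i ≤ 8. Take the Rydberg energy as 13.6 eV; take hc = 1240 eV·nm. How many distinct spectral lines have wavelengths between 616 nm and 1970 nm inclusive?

7

Enumerate all n_i → n_f pairs with 1 ≤ n_f < n_i ≤ 8 and compute λ = 1240 / [13.6·1·(1/n_f² − 1/n_i²)].
Lines falling in [616, 1970] nm: 3→2 (656.5 nm), 8→3 (954.9 nm), 7→3 (1005 nm), 6→3 (1094 nm), 5→3 (1282 nm), 4→3 (1876 nm), 8→4 (1945 nm).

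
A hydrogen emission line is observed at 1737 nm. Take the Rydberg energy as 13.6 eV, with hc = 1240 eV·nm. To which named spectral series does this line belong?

ΔE = 1240/1737 = 0.7139 eV.
This matches 13.6 × (1/4² − 1/10²), so n_f = 4: the Brackett series.

Brackett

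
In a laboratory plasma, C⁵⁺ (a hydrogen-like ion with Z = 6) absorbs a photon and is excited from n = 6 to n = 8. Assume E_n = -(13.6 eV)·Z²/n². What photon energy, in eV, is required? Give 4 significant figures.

5.950 eV

The Bohr energies scale as Z², so for Z = 6: E_n = −489.6/n² eV.
E_8 = −489.6/64 = −7.650 eV and E_6 = −489.6/36 = −13.60 eV.
The photon energy is |E_8 − E_6| = 5.950 eV.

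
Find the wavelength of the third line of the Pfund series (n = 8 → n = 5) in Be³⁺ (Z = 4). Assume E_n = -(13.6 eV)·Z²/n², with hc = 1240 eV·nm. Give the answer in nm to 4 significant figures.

The Pfund series terminates on n_f = 5; the third line has n_i = 5+3 = 8.
ΔE = 217.6 × (1/5² − 1/8²) = 5.304 eV.
λ = 1240 / 5.304 = 233.8 nm.

233.8 nm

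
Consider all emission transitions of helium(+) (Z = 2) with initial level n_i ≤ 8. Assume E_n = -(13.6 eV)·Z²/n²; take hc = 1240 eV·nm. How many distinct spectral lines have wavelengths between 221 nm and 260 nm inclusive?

2

Enumerate all n_i → n_f pairs with 1 ≤ n_f < n_i ≤ 8 and compute λ = 1240 / [13.6·4·(1/n_f² − 1/n_i²)].
Lines falling in [221, 260] nm: 8→3 (238.7 nm), 7→3 (251.3 nm).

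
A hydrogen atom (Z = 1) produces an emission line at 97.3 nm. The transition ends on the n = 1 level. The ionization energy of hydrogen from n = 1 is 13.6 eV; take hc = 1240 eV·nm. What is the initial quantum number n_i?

n_i = 4

The photon energy is ΔE = hc/λ = 1240 / 97.3 = 12.74 eV.
With Z = 1, ΔE = 13.60 × (1/n_f² − 1/n_i²), so 1/n_f² − 1/n_i² = 0.9371.
With n_f = 1: 1/n_i² = 1/1 − 0.9371 = 0.06293, so n_i ≈ 3.99.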